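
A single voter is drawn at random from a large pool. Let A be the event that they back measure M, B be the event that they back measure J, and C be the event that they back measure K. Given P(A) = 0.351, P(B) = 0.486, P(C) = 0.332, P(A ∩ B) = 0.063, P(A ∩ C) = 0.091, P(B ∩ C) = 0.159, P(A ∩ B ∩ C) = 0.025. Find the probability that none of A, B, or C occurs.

P(A ∪ B ∪ C) = 0.351 + 0.486 + 0.332 − 0.063 − 0.091 − 0.159 + 0.025 = 0.881
P(none) = 1 − 0.881 = 0.119

0.119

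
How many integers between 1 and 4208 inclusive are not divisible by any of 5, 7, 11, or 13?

2422

Apply inclusion-exclusion:
841 + 601 + 382 + 323 − 120 − 76 − 64 − 54 − 46 − 29 + 10 + 9 + 5 + 4 − 0 = 1786
4208 − 1786 = 2422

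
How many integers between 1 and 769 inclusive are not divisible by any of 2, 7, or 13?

Inclusion–exclusion gives
floor(769/2) + floor(769/7) + floor(769/13) − floor(769/14) − floor(769/26) − floor(769/91) + floor(769/182) = 384 + 109 + 59 − 54 − 29 − 8 + 4 = 465
769 − 465 = 304

304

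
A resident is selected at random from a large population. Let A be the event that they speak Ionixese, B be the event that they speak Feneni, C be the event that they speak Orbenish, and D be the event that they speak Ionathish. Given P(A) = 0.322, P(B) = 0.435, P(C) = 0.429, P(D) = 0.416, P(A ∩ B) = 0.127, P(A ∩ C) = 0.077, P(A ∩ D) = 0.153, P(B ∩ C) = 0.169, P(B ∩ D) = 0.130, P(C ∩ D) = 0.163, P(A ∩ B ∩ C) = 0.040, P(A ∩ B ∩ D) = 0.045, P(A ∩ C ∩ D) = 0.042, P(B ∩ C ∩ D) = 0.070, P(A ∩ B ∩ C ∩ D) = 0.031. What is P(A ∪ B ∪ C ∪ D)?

P(A ∪ B ∪ C ∪ D) = 0.322 + 0.435 + 0.429 + 0.416 − 0.127 − 0.077 − 0.153 − 0.169 − 0.130 − 0.163 + 0.040 + 0.045 + 0.042 + 0.070 − 0.031 = 0.949

0.949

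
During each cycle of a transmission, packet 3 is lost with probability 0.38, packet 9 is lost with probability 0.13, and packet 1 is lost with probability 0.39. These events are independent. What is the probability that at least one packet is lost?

0.670966

P(none) = (1 − 0.38) × (1 − 0.13) × (1 − 0.39) = 0.62 × 0.87 × 0.61 = 0.329034
P(at least one) = 1 − 0.329034 = 0.670966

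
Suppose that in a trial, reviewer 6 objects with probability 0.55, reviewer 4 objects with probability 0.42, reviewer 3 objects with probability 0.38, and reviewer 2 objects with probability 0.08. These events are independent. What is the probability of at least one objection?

0.8511256

P(none) = (1 − 0.55) × (1 − 0.42) × (1 − 0.38) × (1 − 0.08) = 0.45 × 0.58 × 0.62 × 0.92 = 0.1488744
P(at least one) = 1 − 0.1488744 = 0.8511256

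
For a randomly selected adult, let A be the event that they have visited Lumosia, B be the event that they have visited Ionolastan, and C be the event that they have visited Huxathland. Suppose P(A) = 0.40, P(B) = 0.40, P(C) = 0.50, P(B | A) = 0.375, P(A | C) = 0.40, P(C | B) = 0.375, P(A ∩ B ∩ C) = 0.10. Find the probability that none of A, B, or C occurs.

0.10

P(A ∩ B) = P(A)·P(B|A) = 0.40 × 0.375 = 0.15
P(A ∩ C) = P(C)·P(A|C) = 0.50 × 0.40 = 0.20
P(B ∩ C) = P(B)·P(C|B) = 0.40 × 0.375 = 0.15
P(A ∪ B ∪ C) = 0.40 + 0.40 + 0.50 − 0.15 − 0.20 − 0.15 + 0.10 = 0.90
P(none) = 1 − 0.90 = 0.10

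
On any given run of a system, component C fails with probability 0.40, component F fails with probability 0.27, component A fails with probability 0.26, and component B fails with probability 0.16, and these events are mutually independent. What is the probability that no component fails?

P(none) = (1 − 0.40) × (1 − 0.27) × (1 − 0.26) × (1 − 0.16) = 0.60 × 0.73 × 0.74 × 0.84 = 0.2722608

0.2722608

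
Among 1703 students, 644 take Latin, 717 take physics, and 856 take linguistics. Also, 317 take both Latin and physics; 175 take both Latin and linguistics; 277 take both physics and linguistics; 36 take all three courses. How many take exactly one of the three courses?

787

Using the inclusion–exclusion count for exactly one event:
N(exactly one) = 644 + 717 + 856 − 2·317 − 2·175 − 2·277 + 3·36 = 787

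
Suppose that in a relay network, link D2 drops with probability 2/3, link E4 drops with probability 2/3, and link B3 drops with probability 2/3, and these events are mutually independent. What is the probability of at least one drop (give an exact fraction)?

26/27

Independence gives P(none) = ∏(1 − pᵢ).
P(none) = (1 − 2/3) × (1 − 2/3) × (1 − 2/3) = 1/3 × 1/3 × 1/3 = 1/27
P(at least one) = 1 − 1/27 = 26/27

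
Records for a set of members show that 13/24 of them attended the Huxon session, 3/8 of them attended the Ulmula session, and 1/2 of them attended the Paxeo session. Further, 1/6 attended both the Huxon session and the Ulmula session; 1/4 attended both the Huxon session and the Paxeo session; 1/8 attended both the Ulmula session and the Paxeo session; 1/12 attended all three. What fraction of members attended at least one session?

23/24

By inclusion-exclusion,
P(≥1) = 13/24 + 3/8 + 1/2 − 1/6 − 1/4 − 1/8 + 1/12 = 23/24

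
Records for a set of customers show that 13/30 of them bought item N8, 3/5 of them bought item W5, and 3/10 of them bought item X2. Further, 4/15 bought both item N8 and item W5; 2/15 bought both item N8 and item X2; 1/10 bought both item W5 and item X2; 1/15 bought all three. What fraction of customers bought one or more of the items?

Using inclusion–exclusion:
P(at least one) = 13/30 + 3/5 + 3/10 − 4/15 − 2/15 − 1/10 + 1/15 = 9/10

9/10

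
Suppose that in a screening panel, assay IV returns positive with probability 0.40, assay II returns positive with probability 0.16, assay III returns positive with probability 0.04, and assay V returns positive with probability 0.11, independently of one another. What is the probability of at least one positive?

0.5693824

P(none) = (1 − 0.40) × (1 − 0.16) × (1 − 0.04) × (1 − 0.11) = 0.60 × 0.84 × 0.96 × 0.89 = 0.4306176
P(at least one) = 1 − 0.4306176 = 0.5693824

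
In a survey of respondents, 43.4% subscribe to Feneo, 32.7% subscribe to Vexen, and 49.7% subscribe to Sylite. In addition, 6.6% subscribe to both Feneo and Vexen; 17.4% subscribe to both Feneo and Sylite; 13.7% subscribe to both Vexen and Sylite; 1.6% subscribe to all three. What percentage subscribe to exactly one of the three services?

By inclusion–exclusion (exactly-one form):
P(exactly one) = 43.4 + 32.7 + 49.7 − 2·6.6 − 2·17.4 − 2·13.7 + 3·1.6 = 55.2%

55.2%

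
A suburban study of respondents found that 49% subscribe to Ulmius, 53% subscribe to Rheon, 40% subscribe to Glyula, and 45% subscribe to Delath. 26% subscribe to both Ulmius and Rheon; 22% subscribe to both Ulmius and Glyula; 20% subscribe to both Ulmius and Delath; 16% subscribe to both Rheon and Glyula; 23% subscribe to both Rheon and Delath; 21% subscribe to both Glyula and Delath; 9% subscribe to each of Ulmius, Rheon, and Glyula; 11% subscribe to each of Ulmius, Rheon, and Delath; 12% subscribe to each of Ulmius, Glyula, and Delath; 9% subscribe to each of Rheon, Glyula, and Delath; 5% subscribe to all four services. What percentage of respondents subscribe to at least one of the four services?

95%

By inclusion–exclusion:
P(at least one) = 49 + 53 + 40 + 45 − 26 − 22 − 20 − 16 − 23 − 21 + 9 + 11 + 12 + 9 − 5 = 95%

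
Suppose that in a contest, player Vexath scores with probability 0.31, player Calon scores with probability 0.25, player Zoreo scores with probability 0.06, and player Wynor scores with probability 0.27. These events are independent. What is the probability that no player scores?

Independence gives P(none) = ∏(1 − pᵢ).
P(none) = (1 − 0.31) × (1 − 0.25) × (1 − 0.06) × (1 − 0.27) = 0.69 × 0.75 × 0.94 × 0.73 = 0.3551085

0.3551085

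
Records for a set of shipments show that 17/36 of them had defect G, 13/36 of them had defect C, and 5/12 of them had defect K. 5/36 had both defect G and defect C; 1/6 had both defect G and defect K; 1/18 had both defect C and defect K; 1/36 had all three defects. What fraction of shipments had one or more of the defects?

11/12

By inclusion–exclusion:
P(≥1) = 17/36 + 13/36 + 5/12 − 5/36 − 1/6 − 1/18 + 1/36 = 11/12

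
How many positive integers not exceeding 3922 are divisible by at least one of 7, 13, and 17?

1001

By inclusion-exclusion,
floor(3922/7) + floor(3922/13) + floor(3922/17) − floor(3922/91) − floor(3922/119) − floor(3922/221) + floor(3922/1547) = 560 + 301 + 230 − 43 − 32 − 17 + 2 = 1001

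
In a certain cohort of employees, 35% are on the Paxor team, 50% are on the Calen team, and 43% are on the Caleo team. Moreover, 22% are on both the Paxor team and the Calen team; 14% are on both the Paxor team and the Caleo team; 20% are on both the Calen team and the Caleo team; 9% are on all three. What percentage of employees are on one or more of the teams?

By inclusion–exclusion:
P(≥1) = 35 + 50 + 43 − 22 − 14 − 20 + 9 = 81%

81%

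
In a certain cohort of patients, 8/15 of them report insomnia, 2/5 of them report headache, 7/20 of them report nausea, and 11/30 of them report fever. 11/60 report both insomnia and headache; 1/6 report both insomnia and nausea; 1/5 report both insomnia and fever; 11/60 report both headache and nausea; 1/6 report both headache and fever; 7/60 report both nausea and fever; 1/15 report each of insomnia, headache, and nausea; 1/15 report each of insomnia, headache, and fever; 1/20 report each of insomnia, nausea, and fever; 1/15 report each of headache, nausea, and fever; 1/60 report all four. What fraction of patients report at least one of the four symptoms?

13/15

By inclusion-exclusion,
P(≥1) = 8/15 + 2/5 + 7/20 + 11/30 − 11/60 − 1/6 − 1/5 − 11/60 − 1/6 − 7/60 + 1/15 + 1/15 + 1/20 + 1/15 − 1/60 = 13/15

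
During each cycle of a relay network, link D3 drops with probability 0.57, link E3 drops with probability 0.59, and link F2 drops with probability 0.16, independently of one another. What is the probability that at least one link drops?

0.851908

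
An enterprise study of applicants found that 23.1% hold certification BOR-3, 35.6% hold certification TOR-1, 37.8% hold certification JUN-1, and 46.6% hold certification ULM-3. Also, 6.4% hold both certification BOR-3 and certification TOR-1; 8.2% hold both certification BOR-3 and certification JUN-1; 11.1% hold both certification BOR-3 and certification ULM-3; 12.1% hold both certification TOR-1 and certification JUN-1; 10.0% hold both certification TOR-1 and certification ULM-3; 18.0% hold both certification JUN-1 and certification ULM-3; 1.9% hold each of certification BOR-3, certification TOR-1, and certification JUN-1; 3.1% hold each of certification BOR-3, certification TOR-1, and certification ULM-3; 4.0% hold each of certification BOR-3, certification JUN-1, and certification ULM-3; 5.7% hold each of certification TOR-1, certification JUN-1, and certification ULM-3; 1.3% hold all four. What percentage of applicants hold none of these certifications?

Apply inclusion-exclusion:
P(at least one) = 23.1 + 35.6 + 37.8 + 46.6 − 6.4 − 8.2 − 11.1 − 12.1 − 10.0 − 18.0 + 1.9 + 3.1 + 4.0 + 5.7 − 1.3 = 90.7%
P(none) = 100% − 90.7% = 9.3%

9.3%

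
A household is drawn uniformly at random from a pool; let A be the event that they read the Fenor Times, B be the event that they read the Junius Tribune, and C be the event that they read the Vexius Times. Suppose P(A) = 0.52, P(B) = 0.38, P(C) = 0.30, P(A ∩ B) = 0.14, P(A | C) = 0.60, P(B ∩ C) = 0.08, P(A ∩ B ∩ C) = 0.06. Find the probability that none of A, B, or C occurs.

0.14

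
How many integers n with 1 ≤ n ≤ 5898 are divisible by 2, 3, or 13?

4083

2949 + 1966 + 453 − 983 − 226 − 151 + 75 = 4083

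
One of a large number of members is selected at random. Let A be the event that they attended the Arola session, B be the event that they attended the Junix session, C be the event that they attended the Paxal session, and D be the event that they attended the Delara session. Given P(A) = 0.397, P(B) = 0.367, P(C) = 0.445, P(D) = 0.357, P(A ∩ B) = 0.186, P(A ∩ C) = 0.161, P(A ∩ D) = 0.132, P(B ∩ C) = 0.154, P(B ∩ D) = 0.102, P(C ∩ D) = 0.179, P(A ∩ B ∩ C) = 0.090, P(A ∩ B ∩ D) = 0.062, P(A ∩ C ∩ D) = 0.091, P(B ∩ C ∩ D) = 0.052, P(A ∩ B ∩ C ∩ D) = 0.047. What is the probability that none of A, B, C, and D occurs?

0.100

By inclusion-exclusion,
P(A ∪ B ∪ C ∪ D) = 0.397 + 0.367 + 0.445 + 0.357 − 0.186 − 0.161 − 0.132 − 0.154 − 0.102 − 0.179 + 0.090 + 0.062 + 0.091 + 0.052 − 0.047 = 0.900
P(none) = 1 − 0.900 = 0.100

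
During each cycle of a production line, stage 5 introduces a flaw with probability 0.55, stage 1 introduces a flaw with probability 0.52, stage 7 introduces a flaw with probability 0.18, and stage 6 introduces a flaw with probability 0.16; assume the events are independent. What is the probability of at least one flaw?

0.8512192

P(none) = (1 − 0.55) × (1 − 0.52) × (1 − 0.18) × (1 − 0.16) = 0.45 × 0.48 × 0.82 × 0.84 = 0.1487808
P(at least one) = 1 − 0.1487808 = 0.8512192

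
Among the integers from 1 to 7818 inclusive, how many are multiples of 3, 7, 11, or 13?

2606 + 1116 + 710 + 601 − 372 − 236 − 200 − 101 − 85 − 54 + 33 + 28 + 18 + 7 − 2 = 4069

4069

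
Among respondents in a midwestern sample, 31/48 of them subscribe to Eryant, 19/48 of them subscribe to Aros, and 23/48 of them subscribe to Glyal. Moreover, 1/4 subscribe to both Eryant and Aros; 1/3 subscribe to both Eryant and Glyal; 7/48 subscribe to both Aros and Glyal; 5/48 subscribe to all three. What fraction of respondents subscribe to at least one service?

Using inclusion–exclusion:
P(union) = 31/48 + 19/48 + 23/48 − 1/4 − 1/3 − 7/48 + 5/48 = 43/48

43/48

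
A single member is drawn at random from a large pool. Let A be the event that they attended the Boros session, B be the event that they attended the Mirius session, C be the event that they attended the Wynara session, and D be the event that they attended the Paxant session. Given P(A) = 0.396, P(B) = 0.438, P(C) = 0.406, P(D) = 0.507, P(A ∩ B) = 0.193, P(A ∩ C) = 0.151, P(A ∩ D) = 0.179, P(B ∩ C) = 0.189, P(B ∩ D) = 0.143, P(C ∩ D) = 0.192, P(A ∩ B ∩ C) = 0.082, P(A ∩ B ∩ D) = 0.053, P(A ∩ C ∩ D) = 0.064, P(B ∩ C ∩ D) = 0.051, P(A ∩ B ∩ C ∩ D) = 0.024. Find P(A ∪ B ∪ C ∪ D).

By inclusion–exclusion:
P(A ∪ B ∪ C ∪ D) = 0.396 + 0.438 + 0.406 + 0.507 − 0.193 − 0.151 − 0.179 − 0.189 − 0.143 − 0.192 + 0.082 + 0.053 + 0.064 + 0.051 − 0.024 = 0.926

0.926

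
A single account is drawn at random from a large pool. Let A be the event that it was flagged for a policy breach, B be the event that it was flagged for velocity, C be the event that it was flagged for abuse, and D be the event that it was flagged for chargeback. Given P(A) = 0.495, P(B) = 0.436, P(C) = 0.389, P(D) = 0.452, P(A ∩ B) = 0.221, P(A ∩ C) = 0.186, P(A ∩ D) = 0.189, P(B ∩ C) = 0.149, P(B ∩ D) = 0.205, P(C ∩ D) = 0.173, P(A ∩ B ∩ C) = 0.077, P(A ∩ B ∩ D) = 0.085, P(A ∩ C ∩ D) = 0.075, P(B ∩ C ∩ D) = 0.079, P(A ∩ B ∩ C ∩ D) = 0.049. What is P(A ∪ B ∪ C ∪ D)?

By inclusion-exclusion,
P(A ∪ B ∪ C ∪ D) = 0.495 + 0.436 + 0.389 + 0.452 − 0.221 − 0.186 − 0.189 − 0.149 − 0.205 − 0.173 + 0.077 + 0.085 + 0.075 + 0.079 − 0.049 = 0.916

0.916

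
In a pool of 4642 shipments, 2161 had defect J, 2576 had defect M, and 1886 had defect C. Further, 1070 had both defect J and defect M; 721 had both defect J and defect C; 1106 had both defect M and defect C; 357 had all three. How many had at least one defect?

|at least one| = 2161 + 2576 + 1886 − 1070 − 721 − 1106 + 357 = 4083

4083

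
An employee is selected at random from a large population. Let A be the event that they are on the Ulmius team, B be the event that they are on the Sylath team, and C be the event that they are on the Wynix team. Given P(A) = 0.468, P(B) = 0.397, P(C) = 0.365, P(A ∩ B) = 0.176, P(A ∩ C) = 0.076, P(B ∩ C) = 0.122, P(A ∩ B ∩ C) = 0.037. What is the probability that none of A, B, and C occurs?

By inclusion-exclusion,
P(A ∪ B ∪ C) = 0.468 + 0.397 + 0.365 − 0.176 − 0.076 − 0.122 + 0.037 = 0.893
P(none) = 1 − 0.893 = 0.107

0.107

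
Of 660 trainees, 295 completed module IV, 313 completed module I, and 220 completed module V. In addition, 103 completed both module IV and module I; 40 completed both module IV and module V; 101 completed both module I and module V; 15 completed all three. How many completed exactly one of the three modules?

N(exactly one) = 295 + 313 + 220 − 2·103 − 2·40 − 2·101 + 3·15 = 385

385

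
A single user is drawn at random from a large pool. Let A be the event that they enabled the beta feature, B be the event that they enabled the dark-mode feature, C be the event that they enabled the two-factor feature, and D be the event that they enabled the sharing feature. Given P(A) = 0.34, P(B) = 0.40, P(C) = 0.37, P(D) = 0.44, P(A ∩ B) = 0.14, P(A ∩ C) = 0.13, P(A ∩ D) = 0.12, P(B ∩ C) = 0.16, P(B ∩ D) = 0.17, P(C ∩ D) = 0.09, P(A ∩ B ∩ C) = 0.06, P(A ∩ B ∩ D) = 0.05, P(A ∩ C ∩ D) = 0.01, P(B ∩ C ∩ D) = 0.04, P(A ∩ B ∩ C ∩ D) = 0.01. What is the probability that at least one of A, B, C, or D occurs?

0.89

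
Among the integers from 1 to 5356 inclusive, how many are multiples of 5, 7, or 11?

⌊5356/5⌋ + ⌊5356/7⌋ + ⌊5356/11⌋ − ⌊5356/35⌋ − ⌊5356/55⌋ − ⌊5356/77⌋ + ⌊5356/385⌋ = 1071 + 765 + 486 − 153 − 97 − 69 + 13 = 2016

2016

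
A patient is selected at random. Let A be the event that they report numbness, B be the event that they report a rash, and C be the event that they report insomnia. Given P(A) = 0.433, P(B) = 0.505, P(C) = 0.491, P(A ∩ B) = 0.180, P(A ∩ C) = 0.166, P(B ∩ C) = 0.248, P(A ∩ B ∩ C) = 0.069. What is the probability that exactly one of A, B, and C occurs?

Using the inclusion–exclusion count for exactly one event:
P(exactly one) = 0.433 + 0.505 + 0.491 − 2·0.180 − 2·0.166 − 2·0.248 + 3·0.069 = 0.448

0.448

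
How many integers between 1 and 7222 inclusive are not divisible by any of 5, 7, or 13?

4573

By inclusion-exclusion,
floor(7222/5) + floor(7222/7) + floor(7222/13) − floor(7222/35) − floor(7222/65) − floor(7222/91) + floor(7222/455) = 1444 + 1031 + 555 − 206 − 111 − 79 + 15 = 2649
7222 − 2649 = 4573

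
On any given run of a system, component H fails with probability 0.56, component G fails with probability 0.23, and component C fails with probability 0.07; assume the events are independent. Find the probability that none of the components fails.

0.315084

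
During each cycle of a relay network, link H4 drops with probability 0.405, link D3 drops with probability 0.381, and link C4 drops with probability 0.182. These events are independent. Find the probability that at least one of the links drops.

0.69872651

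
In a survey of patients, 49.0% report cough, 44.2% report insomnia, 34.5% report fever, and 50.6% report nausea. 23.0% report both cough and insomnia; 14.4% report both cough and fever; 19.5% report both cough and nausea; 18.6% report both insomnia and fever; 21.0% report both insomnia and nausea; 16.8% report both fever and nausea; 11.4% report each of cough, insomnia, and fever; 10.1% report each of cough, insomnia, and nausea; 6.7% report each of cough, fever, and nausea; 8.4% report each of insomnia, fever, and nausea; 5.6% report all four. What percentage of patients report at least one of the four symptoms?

96.0%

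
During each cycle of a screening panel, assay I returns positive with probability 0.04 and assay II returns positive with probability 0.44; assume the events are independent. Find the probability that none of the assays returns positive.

0.5376

P(none) = (1 − 0.04) × (1 − 0.44) = 0.96 × 0.56 = 0.5376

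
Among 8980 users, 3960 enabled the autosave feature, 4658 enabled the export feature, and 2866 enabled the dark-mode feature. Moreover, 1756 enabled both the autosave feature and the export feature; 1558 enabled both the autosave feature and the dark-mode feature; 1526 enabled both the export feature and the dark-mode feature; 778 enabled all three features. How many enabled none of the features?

1558

|union| = 3960 + 4658 + 2866 − 1756 − 1558 − 1526 + 778 = 7422
None: 8980 − 7422 = 1558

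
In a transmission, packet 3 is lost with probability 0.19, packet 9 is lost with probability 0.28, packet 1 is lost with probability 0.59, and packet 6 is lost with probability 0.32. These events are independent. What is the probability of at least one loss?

0.83740384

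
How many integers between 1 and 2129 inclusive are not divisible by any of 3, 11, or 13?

Inclusion–exclusion gives
⌊2129/3⌋ + ⌊2129/11⌋ + ⌊2129/13⌋ − ⌊2129/33⌋ − ⌊2129/39⌋ − ⌊2129/143⌋ + ⌊2129/429⌋ = 709 + 193 + 163 − 64 − 54 − 14 + 4 = 937
2129 − 937 = 1192

1192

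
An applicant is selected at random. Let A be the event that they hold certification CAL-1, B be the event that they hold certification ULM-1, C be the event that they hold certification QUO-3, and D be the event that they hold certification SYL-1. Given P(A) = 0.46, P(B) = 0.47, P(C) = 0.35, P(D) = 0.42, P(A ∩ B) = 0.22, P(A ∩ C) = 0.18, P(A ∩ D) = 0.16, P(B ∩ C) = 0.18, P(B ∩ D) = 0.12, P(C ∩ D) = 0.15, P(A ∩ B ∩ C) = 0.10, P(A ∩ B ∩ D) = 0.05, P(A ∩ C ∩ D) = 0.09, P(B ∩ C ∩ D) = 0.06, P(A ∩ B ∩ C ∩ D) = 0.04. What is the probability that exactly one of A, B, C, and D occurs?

0.42

Using the inclusion–exclusion count for exactly one event:
P(exactly one) = 0.46 + 0.47 + 0.35 + 0.42 − 2·0.22 − 2·0.18 − 2·0.16 − 2·0.18 − 2·0.12 − 2·0.15 + 3·0.10 + 3·0.05 + 3·0.09 + 3·0.06 − 4·0.04 = 0.42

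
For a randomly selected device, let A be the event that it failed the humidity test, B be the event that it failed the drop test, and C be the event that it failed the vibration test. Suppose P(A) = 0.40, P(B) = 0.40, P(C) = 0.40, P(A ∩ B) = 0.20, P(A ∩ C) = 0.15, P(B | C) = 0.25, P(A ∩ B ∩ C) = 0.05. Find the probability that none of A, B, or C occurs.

P(B ∩ C) = P(C)·P(B|C) = 0.40 × 0.25 = 0.10
P(A ∪ B ∪ C) = 0.40 + 0.40 + 0.40 − 0.20 − 0.15 − 0.10 + 0.05 = 0.80
P(none) = 1 − 0.80 = 0.20

0.20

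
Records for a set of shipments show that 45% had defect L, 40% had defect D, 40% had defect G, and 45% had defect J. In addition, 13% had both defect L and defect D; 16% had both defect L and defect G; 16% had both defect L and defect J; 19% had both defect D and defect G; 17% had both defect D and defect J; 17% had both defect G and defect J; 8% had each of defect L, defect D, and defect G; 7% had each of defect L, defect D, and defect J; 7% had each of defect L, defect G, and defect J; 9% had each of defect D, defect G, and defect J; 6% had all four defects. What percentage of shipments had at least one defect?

97%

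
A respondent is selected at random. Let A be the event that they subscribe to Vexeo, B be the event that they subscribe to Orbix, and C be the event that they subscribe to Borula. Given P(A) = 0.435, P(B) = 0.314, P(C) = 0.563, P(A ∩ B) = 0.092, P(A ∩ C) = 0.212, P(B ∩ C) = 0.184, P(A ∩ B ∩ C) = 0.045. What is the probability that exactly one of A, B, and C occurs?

0.471

P(exactly one) = 0.435 + 0.314 + 0.563 − 2·0.092 − 2·0.212 − 2·0.184 + 3·0.045 = 0.471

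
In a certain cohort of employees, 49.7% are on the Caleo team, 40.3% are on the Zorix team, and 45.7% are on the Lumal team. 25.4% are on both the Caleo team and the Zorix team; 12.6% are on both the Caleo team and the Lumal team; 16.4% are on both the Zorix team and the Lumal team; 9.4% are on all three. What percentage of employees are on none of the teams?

P(≥1) = 49.7 + 40.3 + 45.7 − 25.4 − 12.6 − 16.4 + 9.4 = 90.7%
P(none) = 100% − 90.7% = 9.3%

9.3%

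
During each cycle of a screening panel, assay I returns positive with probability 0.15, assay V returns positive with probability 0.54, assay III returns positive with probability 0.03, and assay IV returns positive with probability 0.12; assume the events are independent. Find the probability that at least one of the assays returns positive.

0.6662424

P(none) = (1 − 0.15) × (1 − 0.54) × (1 − 0.03) × (1 − 0.12) = 0.85 × 0.46 × 0.97 × 0.88 = 0.3337576
P(at least one) = 1 − 0.3337576 = 0.6662424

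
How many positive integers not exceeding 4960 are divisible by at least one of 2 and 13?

2671

By inclusion–exclusion:
floor(4960/2) + floor(4960/13) − floor(4960/26) = 2480 + 381 − 190 = 2671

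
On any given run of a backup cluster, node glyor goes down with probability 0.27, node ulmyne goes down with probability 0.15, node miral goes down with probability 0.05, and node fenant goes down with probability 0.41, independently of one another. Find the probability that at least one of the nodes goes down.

0.65220975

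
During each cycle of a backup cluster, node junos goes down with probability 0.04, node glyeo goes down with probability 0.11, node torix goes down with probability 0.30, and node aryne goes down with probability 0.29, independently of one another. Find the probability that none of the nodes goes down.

Independence gives P(none) = ∏(1 − pᵢ).
P(none) = (1 − 0.04) × (1 − 0.11) × (1 − 0.30) × (1 − 0.29) = 0.96 × 0.89 × 0.70 × 0.71 = 0.4246368

0.4246368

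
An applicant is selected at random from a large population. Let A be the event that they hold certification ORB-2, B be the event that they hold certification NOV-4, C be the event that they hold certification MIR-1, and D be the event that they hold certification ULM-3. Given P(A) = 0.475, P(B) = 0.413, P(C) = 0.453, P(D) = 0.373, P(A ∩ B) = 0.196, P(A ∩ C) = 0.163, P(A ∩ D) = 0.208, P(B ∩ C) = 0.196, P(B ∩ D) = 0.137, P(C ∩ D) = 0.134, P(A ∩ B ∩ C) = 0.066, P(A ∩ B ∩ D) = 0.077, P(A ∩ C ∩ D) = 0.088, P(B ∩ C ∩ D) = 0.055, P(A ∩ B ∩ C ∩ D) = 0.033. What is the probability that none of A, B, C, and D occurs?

0.067

P(A ∪ B ∪ C ∪ D) = 0.475 + 0.413 + 0.453 + 0.373 − 0.196 − 0.163 − 0.208 − 0.196 − 0.137 − 0.134 + 0.066 + 0.077 + 0.088 + 0.055 − 0.033 = 0.933
P(none) = 1 − 0.933 = 0.067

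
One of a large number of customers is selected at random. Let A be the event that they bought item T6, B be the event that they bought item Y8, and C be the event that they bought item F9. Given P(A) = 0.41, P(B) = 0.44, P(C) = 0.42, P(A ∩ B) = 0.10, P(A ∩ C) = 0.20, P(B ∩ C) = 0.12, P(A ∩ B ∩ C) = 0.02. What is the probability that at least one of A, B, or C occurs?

Apply inclusion-exclusion:
P(A ∪ B ∪ C) = 0.41 + 0.44 + 0.42 − 0.10 − 0.20 − 0.12 + 0.02 = 0.87

0.87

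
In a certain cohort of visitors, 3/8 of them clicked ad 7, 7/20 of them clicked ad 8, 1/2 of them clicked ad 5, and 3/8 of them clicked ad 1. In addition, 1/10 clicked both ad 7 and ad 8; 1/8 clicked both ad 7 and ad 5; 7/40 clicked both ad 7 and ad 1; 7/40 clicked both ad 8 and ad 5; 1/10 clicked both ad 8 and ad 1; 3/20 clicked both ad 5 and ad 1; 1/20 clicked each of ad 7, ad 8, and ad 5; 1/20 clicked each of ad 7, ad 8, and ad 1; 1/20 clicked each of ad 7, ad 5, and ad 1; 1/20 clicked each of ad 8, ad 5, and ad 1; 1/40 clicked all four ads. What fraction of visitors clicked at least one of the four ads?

P(≥1) = 3/8 + 7/20 + 1/2 + 3/8 − 1/10 − 1/8 − 7/40 − 7/40 − 1/10 − 3/20 + 1/20 + 1/20 + 1/20 + 1/20 − 1/40 = 19/20

19/20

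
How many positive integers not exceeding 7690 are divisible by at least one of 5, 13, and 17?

2345

Apply inclusion-exclusion:
1538 + 591 + 452 − 118 − 90 − 34 + 6 = 2345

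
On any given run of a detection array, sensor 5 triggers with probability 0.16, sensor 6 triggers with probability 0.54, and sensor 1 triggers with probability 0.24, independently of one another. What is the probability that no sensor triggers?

0.293664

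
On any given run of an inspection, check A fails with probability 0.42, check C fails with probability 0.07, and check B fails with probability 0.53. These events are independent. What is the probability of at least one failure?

0.746482

Independence gives P(none) = ∏(1 − pᵢ).
P(none) = (1 − 0.42) × (1 − 0.07) × (1 − 0.53) = 0.58 × 0.93 × 0.47 = 0.253518
P(at least one) = 1 − 0.253518 = 0.746482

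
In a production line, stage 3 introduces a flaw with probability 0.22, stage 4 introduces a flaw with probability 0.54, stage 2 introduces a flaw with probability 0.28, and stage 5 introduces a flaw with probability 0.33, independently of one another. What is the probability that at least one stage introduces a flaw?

0.82691488

Independence gives P(none) = ∏(1 − pᵢ).
P(none) = (1 − 0.22) × (1 − 0.54) × (1 − 0.28) × (1 − 0.33) = 0.78 × 0.46 × 0.72 × 0.67 = 0.17308512
P(at least one) = 1 − 0.17308512 = 0.82691488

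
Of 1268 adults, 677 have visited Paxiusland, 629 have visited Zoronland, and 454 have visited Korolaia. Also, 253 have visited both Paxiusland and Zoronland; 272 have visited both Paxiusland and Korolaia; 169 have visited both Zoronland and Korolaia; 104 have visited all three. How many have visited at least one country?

1170

By inclusion–exclusion:
N(≥1) = 677 + 629 + 454 − 253 − 272 − 169 + 104 = 1170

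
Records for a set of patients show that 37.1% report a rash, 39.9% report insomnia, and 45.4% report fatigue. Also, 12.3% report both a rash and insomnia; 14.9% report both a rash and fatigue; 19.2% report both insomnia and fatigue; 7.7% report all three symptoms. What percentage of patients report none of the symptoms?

16.3%

P(union) = 37.1 + 39.9 + 45.4 − 12.3 − 14.9 − 19.2 + 7.7 = 83.7%
P(none) = 100% − 83.7% = 16.3%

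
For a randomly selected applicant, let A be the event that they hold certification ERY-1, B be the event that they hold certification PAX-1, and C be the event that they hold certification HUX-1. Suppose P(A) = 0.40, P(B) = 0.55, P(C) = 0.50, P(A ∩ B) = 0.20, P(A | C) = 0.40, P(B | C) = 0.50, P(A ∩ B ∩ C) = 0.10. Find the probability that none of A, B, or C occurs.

0.10

P(A ∩ C) = P(C)·P(A|C) = 0.50 × 0.40 = 0.20
P(B ∩ C) = P(C)·P(B|C) = 0.50 × 0.50 = 0.25
P(A ∪ B ∪ C) = 0.40 + 0.55 + 0.50 − 0.20 − 0.20 − 0.25 + 0.10 = 0.90
P(none) = 1 − 0.90 = 0.10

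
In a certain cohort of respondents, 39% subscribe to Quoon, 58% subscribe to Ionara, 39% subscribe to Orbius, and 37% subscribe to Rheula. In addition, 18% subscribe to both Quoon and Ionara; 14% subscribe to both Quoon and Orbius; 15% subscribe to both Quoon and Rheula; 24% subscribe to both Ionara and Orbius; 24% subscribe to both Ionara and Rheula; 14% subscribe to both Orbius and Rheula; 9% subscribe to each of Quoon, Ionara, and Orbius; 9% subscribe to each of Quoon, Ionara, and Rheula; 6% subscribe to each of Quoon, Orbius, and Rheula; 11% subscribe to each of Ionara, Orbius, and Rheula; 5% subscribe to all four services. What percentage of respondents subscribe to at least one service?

P(at least one) = 39 + 58 + 39 + 37 − 18 − 14 − 15 − 24 − 24 − 14 + 9 + 9 + 6 + 11 − 5 = 94%

94%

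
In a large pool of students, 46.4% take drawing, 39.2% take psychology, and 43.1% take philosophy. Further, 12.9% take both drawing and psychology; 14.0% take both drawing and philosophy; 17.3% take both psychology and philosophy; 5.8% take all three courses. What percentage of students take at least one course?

90.3%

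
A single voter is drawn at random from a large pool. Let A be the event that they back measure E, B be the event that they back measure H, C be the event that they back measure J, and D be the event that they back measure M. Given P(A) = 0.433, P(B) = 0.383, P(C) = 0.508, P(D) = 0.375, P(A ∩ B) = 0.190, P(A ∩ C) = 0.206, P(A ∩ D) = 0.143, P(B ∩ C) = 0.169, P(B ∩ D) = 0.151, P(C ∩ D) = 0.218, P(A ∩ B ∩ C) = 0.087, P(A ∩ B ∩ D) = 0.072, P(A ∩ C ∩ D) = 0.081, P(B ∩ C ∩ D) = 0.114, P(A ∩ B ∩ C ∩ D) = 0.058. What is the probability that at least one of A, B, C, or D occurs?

0.918

P(A ∪ B ∪ C ∪ D) = 0.433 + 0.383 + 0.508 + 0.375 − 0.190 − 0.206 − 0.143 − 0.169 − 0.151 − 0.218 + 0.087 + 0.072 + 0.081 + 0.114 − 0.058 = 0.918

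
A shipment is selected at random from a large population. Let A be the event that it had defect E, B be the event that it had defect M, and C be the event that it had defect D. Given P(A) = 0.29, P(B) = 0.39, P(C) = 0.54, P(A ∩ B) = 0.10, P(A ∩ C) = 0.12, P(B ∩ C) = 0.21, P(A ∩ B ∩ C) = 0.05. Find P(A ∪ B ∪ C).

0.84

By inclusion–exclusion:
P(A ∪ B ∪ C) = 0.29 + 0.39 + 0.54 − 0.10 − 0.12 − 0.21 + 0.05 = 0.84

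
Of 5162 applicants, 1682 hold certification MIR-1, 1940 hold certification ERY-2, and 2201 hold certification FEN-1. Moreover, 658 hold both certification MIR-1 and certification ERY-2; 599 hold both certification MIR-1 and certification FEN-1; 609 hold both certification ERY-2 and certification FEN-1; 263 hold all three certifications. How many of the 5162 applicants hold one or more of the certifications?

4220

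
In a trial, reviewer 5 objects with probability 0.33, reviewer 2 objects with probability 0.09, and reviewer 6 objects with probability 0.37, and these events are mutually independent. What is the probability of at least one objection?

P(none) = (1 − 0.33) × (1 − 0.09) × (1 − 0.37) = 0.67 × 0.91 × 0.63 = 0.384111
P(at least one) = 1 − 0.384111 = 0.615889

0.615889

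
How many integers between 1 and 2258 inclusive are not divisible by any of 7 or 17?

1822

322 + 132 − 18 = 436
2258 − 436 = 1822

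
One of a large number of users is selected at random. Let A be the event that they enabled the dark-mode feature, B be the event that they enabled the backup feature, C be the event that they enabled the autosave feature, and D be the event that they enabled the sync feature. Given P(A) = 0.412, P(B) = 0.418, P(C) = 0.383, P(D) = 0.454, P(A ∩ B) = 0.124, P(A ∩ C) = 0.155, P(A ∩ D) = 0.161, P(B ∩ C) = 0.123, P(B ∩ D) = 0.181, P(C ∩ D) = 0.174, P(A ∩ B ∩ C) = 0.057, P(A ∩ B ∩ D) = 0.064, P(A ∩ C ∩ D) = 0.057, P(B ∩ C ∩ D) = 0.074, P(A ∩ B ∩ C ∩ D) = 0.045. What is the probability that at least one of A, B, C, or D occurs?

0.956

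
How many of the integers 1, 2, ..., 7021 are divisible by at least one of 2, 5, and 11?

Inclusion–exclusion gives
⌊7021/2⌋ + ⌊7021/5⌋ + ⌊7021/11⌋ − ⌊7021/10⌋ − ⌊7021/22⌋ − ⌊7021/55⌋ + ⌊7021/110⌋ = 3510 + 1404 + 638 − 702 − 319 − 127 + 63 = 4467

4467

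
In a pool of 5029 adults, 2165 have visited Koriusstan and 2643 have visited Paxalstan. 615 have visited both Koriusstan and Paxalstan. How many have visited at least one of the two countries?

4193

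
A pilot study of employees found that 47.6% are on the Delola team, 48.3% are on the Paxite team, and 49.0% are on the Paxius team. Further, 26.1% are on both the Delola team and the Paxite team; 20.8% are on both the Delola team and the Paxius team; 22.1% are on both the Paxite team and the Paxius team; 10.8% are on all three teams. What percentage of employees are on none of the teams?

Inclusion–exclusion gives
P(union) = 47.6 + 48.3 + 49.0 − 26.1 − 20.8 − 22.1 + 10.8 = 86.7%
P(none) = 100% − 86.7% = 13.3%

13.3%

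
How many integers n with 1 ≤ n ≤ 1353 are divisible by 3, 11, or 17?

581

By inclusion–exclusion:
451 + 123 + 79 − 41 − 26 − 7 + 2 = 581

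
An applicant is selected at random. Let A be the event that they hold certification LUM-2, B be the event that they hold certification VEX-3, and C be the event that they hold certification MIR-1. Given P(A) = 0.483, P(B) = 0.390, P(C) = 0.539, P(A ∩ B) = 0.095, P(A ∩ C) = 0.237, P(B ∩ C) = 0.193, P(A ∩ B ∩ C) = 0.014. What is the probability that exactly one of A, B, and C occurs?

0.404

By inclusion–exclusion (exactly-one form):
P(exactly one) = 0.483 + 0.390 + 0.539 − 2·0.095 − 2·0.237 − 2·0.193 + 3·0.014 = 0.404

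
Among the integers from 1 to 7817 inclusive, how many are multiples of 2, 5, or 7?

By inclusion-exclusion,
floor(7817/2) + floor(7817/5) + floor(7817/7) − floor(7817/10) − floor(7817/14) − floor(7817/35) + floor(7817/70) = 3908 + 1563 + 1116 − 781 − 558 − 223 + 111 = 5136

5136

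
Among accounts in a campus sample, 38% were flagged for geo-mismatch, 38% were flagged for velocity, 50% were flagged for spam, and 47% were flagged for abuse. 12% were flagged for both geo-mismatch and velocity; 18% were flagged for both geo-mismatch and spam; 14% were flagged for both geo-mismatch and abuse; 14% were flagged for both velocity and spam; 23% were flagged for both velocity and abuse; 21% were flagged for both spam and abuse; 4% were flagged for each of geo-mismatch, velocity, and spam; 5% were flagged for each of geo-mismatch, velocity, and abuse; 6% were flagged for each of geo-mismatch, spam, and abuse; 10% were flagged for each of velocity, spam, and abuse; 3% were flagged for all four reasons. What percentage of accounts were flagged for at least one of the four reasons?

93%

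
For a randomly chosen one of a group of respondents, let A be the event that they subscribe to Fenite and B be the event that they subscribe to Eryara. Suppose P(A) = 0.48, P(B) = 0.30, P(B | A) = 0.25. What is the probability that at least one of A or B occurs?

P(A ∩ B) = P(A)·P(B|A) = 0.48 × 0.25 = 0.12
P(A ∪ B) = 0.48 + 0.30 − 0.12 = 0.66

0.66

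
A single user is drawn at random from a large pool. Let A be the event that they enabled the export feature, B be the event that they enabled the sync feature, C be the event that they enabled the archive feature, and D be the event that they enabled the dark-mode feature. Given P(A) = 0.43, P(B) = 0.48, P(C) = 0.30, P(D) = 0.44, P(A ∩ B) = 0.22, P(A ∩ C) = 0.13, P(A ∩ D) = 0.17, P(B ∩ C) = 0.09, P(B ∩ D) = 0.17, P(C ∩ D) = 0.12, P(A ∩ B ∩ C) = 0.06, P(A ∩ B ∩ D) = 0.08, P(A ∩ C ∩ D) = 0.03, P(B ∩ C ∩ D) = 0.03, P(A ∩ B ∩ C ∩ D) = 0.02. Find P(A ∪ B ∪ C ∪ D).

0.93

Using inclusion–exclusion:
P(A ∪ B ∪ C ∪ D) = 0.43 + 0.48 + 0.30 + 0.44 − 0.22 − 0.13 − 0.17 − 0.09 − 0.17 − 0.12 + 0.06 + 0.08 + 0.03 + 0.03 − 0.02 = 0.93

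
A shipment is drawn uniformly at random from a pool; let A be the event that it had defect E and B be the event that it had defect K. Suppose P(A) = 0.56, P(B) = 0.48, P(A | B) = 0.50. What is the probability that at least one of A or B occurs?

0.80

P(A ∩ B) = P(B)·P(A|B) = 0.48 × 0.50 = 0.24
By inclusion–exclusion:
P(A ∪ B) = 0.56 + 0.48 − 0.24 = 0.80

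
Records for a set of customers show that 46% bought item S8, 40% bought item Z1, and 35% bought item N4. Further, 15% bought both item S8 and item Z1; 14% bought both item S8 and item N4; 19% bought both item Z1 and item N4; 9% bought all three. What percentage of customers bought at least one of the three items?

P(at least one) = 46 + 40 + 35 − 15 − 14 − 19 + 9 = 82%

82%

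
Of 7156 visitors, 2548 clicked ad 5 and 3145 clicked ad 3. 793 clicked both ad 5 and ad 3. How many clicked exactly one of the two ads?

4107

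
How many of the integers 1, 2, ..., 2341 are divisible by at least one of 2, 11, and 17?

1339

1170 + 212 + 137 − 106 − 68 − 12 + 6 = 1339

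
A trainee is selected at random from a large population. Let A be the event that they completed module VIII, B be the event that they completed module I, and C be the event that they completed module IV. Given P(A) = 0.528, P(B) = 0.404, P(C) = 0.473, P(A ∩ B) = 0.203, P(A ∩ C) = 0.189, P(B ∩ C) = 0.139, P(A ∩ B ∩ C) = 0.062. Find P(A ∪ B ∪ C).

Using inclusion–exclusion:
P(A ∪ B ∪ C) = 0.528 + 0.404 + 0.473 − 0.203 − 0.189 − 0.139 + 0.062 = 0.936

0.936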